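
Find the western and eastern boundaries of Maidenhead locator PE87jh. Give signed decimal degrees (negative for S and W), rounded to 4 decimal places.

136.7500, 136.8333

Field P=15, E=4: +15·20° lon, +4·10° lat → SW at lon 120°, lat -50°.
Square 8, 7: +8·2° lon, +7·1° lat → SW at lon 136°, lat -43°.
Subsquare j=9, h=7: +9·0.0833333° lon, +7·0.0416667° lat → SW at lon 136.75°, lat -42.7083°.
Cell spans 0.0833333° lon × 0.0416667° lat.
west 136.7500, east 136.8333.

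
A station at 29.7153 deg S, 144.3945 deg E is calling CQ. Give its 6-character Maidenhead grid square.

QG20eg

Shift to the Maidenhead origin (180°W, 90°S): lon 324.3945, lat 60.2847.
Field: 324.3945/20 → 16 → Q, 60.2847/10 → 6 → G; chars QG.
Square: 4.3945/2 → 2, 0.2847/1 → 0; chars 20.
Subsquare: 0.3945/0.0833333 → 4 → e, 0.2847/0.0416667 → 6 → g; chars eg.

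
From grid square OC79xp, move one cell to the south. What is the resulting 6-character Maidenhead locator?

OC79xo

Latitude subsquare p = 15; −1 → 14 = o.
The longitude characters are unchanged.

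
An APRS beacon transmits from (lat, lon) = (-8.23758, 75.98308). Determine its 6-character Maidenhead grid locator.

MI71xs

Offset from 180°W / 90°S: lon 255.9831°, lat 81.7624°.
Field (20°×10°, letters A–R): lon ⌊255.9831/20⌋ = 12 → M; lat ⌊81.7624/10⌋ = 8 → I.
Square (2°×1°, digits 0–9): lon ⌊15.9831/2⌋ = 7; lat ⌊1.7624/1⌋ = 1.
Subsquare (5′×2.5′, letters a–x): lon ⌊1.9831/0.0833333⌋ = 23 → x; lat ⌊0.7624/0.0416667⌋ = 18 → s.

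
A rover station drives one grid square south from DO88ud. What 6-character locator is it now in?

DO88uc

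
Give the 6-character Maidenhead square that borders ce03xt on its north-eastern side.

Longitude subsquare x = 23; +1 → 24, wraps to 0 = a, carry into square.
Longitude square 0; +1 → 1.
Latitude subsquare t = 19; +1 → 20 = u.

CE13au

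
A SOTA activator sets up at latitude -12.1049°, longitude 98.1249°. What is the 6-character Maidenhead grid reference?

Shift to the Maidenhead origin (180°W, 90°S): lon 278.1249, lat 77.8951.
Field: 278.1249/20 → 13 → N, 77.8951/10 → 7 → H; chars NH.
Square: 18.1249/2 → 9, 7.8951/1 → 7; chars 97.
Subsquare: 0.1249/0.0833333 → 1 → b, 0.8951/0.0416667 → 21 → v; chars bv.

NH97bv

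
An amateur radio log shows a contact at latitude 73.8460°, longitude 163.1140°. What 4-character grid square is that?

Add 180° to longitude and 90° to latitude: 343.11, 163.85.
Field (20°×10°, letters A–R): lon ⌊343.11/20⌋ = 17 → R; lat ⌊163.85/10⌋ = 16 → Q.
Square (2°×1°, digits 0–9): lon ⌊3.11/2⌋ = 1; lat ⌊3.85/1⌋ = 3.

RQ13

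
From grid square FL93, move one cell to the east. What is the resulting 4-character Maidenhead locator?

GL03

Longitude square 9; +1 → 10, wraps to 0, carry into field.
Longitude field F = 5; +1 → 6 = G.
The latitude characters are unchanged.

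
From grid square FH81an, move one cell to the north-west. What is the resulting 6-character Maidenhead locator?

Longitude subsquare a = 0; −1 → -1, wraps to 23 = x, carry into square.
Longitude square 8; −1 → 7.
Latitude subsquare n = 13; +1 → 14 = o.

FH71xo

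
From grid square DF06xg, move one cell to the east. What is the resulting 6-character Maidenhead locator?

DF16ag

Longitude subsquare x = 23; +1 → 24, wraps to 0 = a, carry into square.
Longitude square 0; +1 → 1.
The latitude characters are unchanged.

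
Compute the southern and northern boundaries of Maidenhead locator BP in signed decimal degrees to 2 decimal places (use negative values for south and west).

60.00, 70.00

Field B=1, P=15: +1·20° lon, +15·10° lat → SW at lon -160°, lat 60°.
Cell spans 20° lon × 10° lat.
south 60.00, north 70.00.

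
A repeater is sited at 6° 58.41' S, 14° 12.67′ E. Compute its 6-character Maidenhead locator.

JI73ca

Shift to the Maidenhead origin (180°W, 90°S): lon 194.2112, lat 83.0265.
Field (20°×10°, letters A–R): lon ⌊194.2112/20⌋ = 9 → J; lat ⌊83.0265/10⌋ = 8 → I.
Square (2°×1°, digits 0–9): lon ⌊14.2112/2⌋ = 7; lat ⌊3.0265/1⌋ = 3.
Subsquare (5′×2.5′, letters a–x): lon ⌊0.2112/0.0833333⌋ = 2 → c; lat ⌊0.0265/0.0416667⌋ = 0 → a.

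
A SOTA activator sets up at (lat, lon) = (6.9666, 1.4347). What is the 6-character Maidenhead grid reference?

Offset from 180°W / 90°S: lon 181.4347°, lat 96.9666°.
Field: lon ⌊181.4347/20⌋ = 9 → J; lat ⌊96.9666/10⌋ = 9 → J.
Square: lon ⌊1.4347/2⌋ = 0; lat ⌊6.9666/1⌋ = 6.
Subsquare: lon ⌊1.4347/0.0833333⌋ = 17 → r; lat ⌊0.9666/0.0416667⌋ = 23 → x.

JJ06rx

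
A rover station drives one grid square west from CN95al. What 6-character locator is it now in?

CN85xl

Longitude subsquare a = 0; −1 → -1, wraps to 23 = x, carry into square.
Longitude square 9; −1 → 8.
The latitude characters are unchanged.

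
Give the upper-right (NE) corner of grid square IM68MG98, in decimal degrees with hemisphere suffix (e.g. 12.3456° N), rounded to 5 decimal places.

Field I=8, M=12: +8·20° lon, +12·10° lat → SW at lon -20°, lat 30°.
Square 6, 8: +6·2° lon, +8·1° lat → SW at lon -8°, lat 38°.
Subsquare m=12, g=6: +12·0.0833333° lon, +6·0.0416667° lat → SW at lon -7°, lat 38.25°.
Extended square 9, 8: +9·0.00833333° lon, +8·0.00416667° lat → SW at lon -6.925°, lat 38.2833°.
Cell spans 0.00833333° lon × 0.00416667° lat. NE corner is SW corner plus one full cell.
latitude 38.28750° N, longitude 6.91667° W.

38.28750° N, 6.91667° W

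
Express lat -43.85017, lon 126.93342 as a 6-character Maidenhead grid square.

PE36ld

Add 180° to longitude and 90° to latitude: 306.9334, 46.1498.
Field: lon ⌊306.9334/20⌋ = 15 → P; lat ⌊46.1498/10⌋ = 4 → E.
Square: lon ⌊6.9334/2⌋ = 3; lat ⌊6.1498/1⌋ = 6.
Subsquare: lon ⌊0.9334/0.0833333⌋ = 11 → l; lat ⌊0.1498/0.0416667⌋ = 3 → d.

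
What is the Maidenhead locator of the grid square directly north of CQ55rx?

Latitude subsquare x = 23; +1 → 24, wraps to 0 = a, carry into square.
Latitude square 5; +1 → 6.
The longitude characters are unchanged.

CQ56ra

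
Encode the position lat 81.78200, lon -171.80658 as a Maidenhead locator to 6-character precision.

Offset from 180°W / 90°S: lon 8.1934°, lat 171.7820°.
Field (20°×10°, letters A–R): 8.1934/20 → 0 → A, 171.7820/10 → 17 → R; chars AR.
Square (2°×1°, digits 0–9): 8.1934/2 → 4, 1.7820/1 → 1; chars 41.
Subsquare (5′×2.5′, letters a–x): 0.1934/0.0833333 → 2 → c, 0.7820/0.0416667 → 18 → s; chars cs.

AR41cs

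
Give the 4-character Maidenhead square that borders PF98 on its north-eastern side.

QF09

Longitude square 9; +1 → 10, wraps to 0, carry into field.
Longitude field P = 15; +1 → 16 = Q.
Latitude square 8; +1 → 9.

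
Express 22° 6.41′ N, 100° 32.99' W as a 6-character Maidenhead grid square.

DL92rc

Shift to the Maidenhead origin (180°W, 90°S): lon 79.4502, lat 112.1068.
Field: lon ⌊79.4502/20⌋ = 3 → D; lat ⌊112.1068/10⌋ = 11 → L.
Square: lon ⌊19.4502/2⌋ = 9; lat ⌊2.1068/1⌋ = 2.
Subsquare: lon ⌊1.4502/0.0833333⌋ = 17 → r; lat ⌊0.1068/0.0416667⌋ = 2 → c.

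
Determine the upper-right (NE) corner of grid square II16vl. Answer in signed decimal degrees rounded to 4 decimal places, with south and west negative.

-3.5000, -16.1667

Field I=8, I=8: +8·20° lon, +8·10° lat → SW at lon -20°, lat -10°.
Square 1, 6: +1·2° lon, +6·1° lat → SW at lon -18°, lat -4°.
Subsquare v=21, l=11: +21·0.0833333° lon, +11·0.0416667° lat → SW at lon -16.25°, lat -3.54167°.
Cell spans 0.0833333° lon × 0.0416667° lat. NE corner is SW corner plus one full cell.
latitude -3.5000, longitude -16.1667.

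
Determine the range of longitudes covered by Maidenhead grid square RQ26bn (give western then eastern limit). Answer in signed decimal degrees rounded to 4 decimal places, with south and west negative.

164.0833, 164.1667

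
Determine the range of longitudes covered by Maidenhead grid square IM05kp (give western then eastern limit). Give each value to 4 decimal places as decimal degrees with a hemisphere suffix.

Field I=8, M=12: +8·20° lon, +12·10° lat → SW at lon -20°, lat 30°.
Square 0, 5: +0·2° lon, +5·1° lat → SW at lon -20°, lat 35°.
Subsquare k=10, p=15: +10·0.0833333° lon, +15·0.0416667° lat → SW at lon -19.1667°, lat 35.625°.
Cell spans 0.0833333° lon × 0.0416667° lat.
west 19.1667° W, east 19.0833° W.

19.1667° W, 19.0833° W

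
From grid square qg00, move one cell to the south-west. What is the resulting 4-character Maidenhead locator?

Longitude square 0; −1 → -1, wraps to 9, carry into field.
Longitude field Q = 16; −1 → 15 = P.
Latitude square 0; −1 → -1, wraps to 9, carry into field.
Latitude field G = 6; −1 → 5 = F.

PF99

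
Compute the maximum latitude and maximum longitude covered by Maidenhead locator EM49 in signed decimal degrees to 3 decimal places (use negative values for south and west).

Field E=4, M=12: +4·20° lon, +12·10° lat → SW at lon -100°, lat 30°.
Square 4, 9: +4·2° lon, +9·1° lat → SW at lon -92°, lat 39°.
Cell spans 2° lon × 1° lat. NE corner is SW corner plus one full cell.
latitude 40.000, longitude -90.000.

40.000, -90.000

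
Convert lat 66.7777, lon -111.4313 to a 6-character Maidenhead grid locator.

DP46gs

Add 180° to longitude and 90° to latitude: 68.5687, 156.7777.
Field (20°×10°, letters A–R): 68.5687/20 → 3 → D, 156.7777/10 → 15 → P; chars DP.
Square (2°×1°, digits 0–9): 8.5687/2 → 4, 6.7777/1 → 6; chars 46.
Subsquare (5′×2.5′, letters a–x): 0.5687/0.0833333 → 6 → g, 0.7777/0.0416667 → 18 → s; chars gs.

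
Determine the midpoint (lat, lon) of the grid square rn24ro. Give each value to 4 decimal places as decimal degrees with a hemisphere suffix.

Field R=17, N=13: +17·20° lon, +13·10° lat → SW at lon 160°, lat 40°.
Square 2, 4: +2·2° lon, +4·1° lat → SW at lon 164°, lat 44°.
Subsquare r=17, o=14: +17·0.0833333° lon, +14·0.0416667° lat → SW at lon 165.417°, lat 44.5833°.
Cell spans 0.0833333° lon × 0.0416667° lat. Centre is SW corner plus half of each.
latitude 44.6042° N, longitude 165.4583° E.

44.6042° N, 165.4583° E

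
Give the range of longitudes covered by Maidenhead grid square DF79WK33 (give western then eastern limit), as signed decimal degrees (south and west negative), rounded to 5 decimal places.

-104.14167, -104.13333

Field D=3, F=5: +3·20° lon, +5·10° lat → SW at lon -120°, lat -40°.
Square 7, 9: +7·2° lon, +9·1° lat → SW at lon -106°, lat -31°.
Subsquare w=22, k=10: +22·0.0833333° lon, +10·0.0416667° lat → SW at lon -104.167°, lat -30.5833°.
Extended square 3, 3: +3·0.00833333° lon, +3·0.00416667° lat → SW at lon -104.142°, lat -30.5708°.
Cell spans 0.00833333° lon × 0.00416667° lat.
west -104.14167, east -104.13333.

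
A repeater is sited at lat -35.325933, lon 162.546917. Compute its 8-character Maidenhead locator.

Shift to the Maidenhead origin (180°W, 90°S): lon 342.54692, lat 54.67407.
Field (20°×10°, letters A–R): lon ⌊342.54692/20⌋ = 17 → R; lat ⌊54.67407/10⌋ = 5 → F.
Square (2°×1°, digits 0–9): lon ⌊2.54692/2⌋ = 1; lat ⌊4.67407/1⌋ = 4.
Subsquare (5′×2.5′, letters a–x): lon ⌊0.54692/0.0833333⌋ = 6 → g; lat ⌊0.67407/0.0416667⌋ = 16 → q.
Extended square (30″×15″, digits 0–9): lon ⌊0.04692/0.00833333⌋ = 5; lat ⌊0.00740/0.00416667⌋ = 1.

RF14gq51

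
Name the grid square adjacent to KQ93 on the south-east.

Longitude square 9; +1 → 10, wraps to 0, carry into field.
Longitude field K = 10; +1 → 11 = L.
Latitude square 3; −1 → 2.

LQ02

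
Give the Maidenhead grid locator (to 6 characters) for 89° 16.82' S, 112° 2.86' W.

Offset from 180°W / 90°S: lon 67.9523°, lat 0.7197°.
Field (20°×10°, letters A–R): 67.9523/20 → 3 → D, 0.7197/10 → 0 → A; chars DA.
Square (2°×1°, digits 0–9): 7.9523/2 → 3, 0.7197/1 → 0; chars 30.
Subsquare (5′×2.5′, letters a–x): 1.9523/0.0833333 → 23 → x, 0.7197/0.0416667 → 17 → r; chars xr.

DA30xr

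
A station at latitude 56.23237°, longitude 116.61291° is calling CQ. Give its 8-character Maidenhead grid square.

Offset from 180°W / 90°S: lon 296.61291°, lat 146.23237°.
Field: 296.61291/20 → 14 → O, 146.23237/10 → 14 → O; chars OO.
Square: 16.61291/2 → 8, 6.23237/1 → 6; chars 86.
Subsquare: 0.61291/0.0833333 → 7 → h, 0.23237/0.0416667 → 5 → f; chars hf.
Extended square: 0.02958/0.00833333 → 3, 0.02404/0.00416667 → 5; chars 35.

OO86hf35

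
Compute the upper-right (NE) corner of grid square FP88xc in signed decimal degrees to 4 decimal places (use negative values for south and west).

68.1250, -62.0000

Field F=5, P=15: +5·20° lon, +15·10° lat → SW at lon -80°, lat 60°.
Square 8, 8: +8·2° lon, +8·1° lat → SW at lon -64°, lat 68°.
Subsquare x=23, c=2: +23·0.0833333° lon, +2·0.0416667° lat → SW at lon -62.0833°, lat 68.0833°.
Cell spans 0.0833333° lon × 0.0416667° lat. NE corner is SW corner plus one full cell.
latitude 68.1250, longitude -62.0000.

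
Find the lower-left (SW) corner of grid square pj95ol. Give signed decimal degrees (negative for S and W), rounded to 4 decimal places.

Field P=15, J=9: +15·20° lon, +9·10° lat → SW at lon 120°, lat 0°.
Square 9, 5: +9·2° lon, +5·1° lat → SW at lon 138°, lat 5°.
Subsquare o=14, l=11: +14·0.0833333° lon, +11·0.0416667° lat → SW at lon 139.167°, lat 5.45833°.
latitude 5.4583, longitude 139.1667.

5.4583, 139.1667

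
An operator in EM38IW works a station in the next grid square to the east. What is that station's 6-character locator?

Longitude subsquare i = 8; +1 → 9 = j.
The latitude characters are unchanged.

EM38jw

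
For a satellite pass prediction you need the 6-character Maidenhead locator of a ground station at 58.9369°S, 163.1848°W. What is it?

AD81jb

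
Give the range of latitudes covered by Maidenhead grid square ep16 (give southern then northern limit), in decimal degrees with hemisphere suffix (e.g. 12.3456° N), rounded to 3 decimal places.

66.000° N, 67.000° N

Field E=4, P=15: +4·20° lon, +15·10° lat → SW at lon -100°, lat 60°.
Square 1, 6: +1·2° lon, +6·1° lat → SW at lon -98°, lat 66°.
Cell spans 2° lon × 1° lat.
south 66.000° N, north 67.000° N.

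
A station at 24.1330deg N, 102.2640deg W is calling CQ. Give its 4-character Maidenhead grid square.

Shift to the Maidenhead origin (180°W, 90°S): lon 77.74, lat 114.13.
Field (20°×10°, letters A–R): lon ⌊77.74/20⌋ = 3 → D; lat ⌊114.13/10⌋ = 11 → L.
Square (2°×1°, digits 0–9): lon ⌊17.74/2⌋ = 8; lat ⌊4.13/1⌋ = 4.

DL84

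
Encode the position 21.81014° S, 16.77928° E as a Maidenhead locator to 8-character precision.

JG88je35

Add 180° to longitude and 90° to latitude: 196.77928, 68.18986.
Field: 196.77928/20 → 9 → J, 68.18986/10 → 6 → G; chars JG.
Square: 16.77928/2 → 8, 8.18986/1 → 8; chars 88.
Subsquare: 0.77928/0.0833333 → 9 → j, 0.18986/0.0416667 → 4 → e; chars je.
Extended square: 0.02928/0.00833333 → 3, 0.02319/0.00416667 → 5; chars 35.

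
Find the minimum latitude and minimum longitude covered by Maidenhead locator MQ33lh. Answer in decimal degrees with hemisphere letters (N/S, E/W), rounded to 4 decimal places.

73.2917° N, 66.9167° E

Field M=12, Q=16: +12·20° lon, +16·10° lat → SW at lon 60°, lat 70°.
Square 3, 3: +3·2° lon, +3·1° lat → SW at lon 66°, lat 73°.
Subsquare l=11, h=7: +11·0.0833333° lon, +7·0.0416667° lat → SW at lon 66.9167°, lat 73.2917°.
latitude 73.2917° N, longitude 66.9167° E.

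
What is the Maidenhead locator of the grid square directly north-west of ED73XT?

ED73wu

Longitude subsquare x = 23; −1 → 22 = w.
Latitude subsquare t = 19; +1 → 20 = u.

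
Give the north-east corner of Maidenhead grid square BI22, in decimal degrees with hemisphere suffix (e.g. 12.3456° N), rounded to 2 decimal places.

7.00° S, 154.00° W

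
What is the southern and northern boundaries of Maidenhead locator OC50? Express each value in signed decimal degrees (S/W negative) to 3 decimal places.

-70.000, -69.000

Field O=14, C=2: +14·20° lon, +2·10° lat → SW at lon 100°, lat -70°.
Square 5, 0: +5·2° lon, +0·1° lat → SW at lon 110°, lat -70°.
Cell spans 2° lon × 1° lat.
south -70.000, north -69.000.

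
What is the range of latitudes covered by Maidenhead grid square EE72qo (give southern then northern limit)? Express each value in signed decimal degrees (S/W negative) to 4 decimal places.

Field E=4, E=4: +4·20° lon, +4·10° lat → SW at lon -100°, lat -50°.
Square 7, 2: +7·2° lon, +2·1° lat → SW at lon -86°, lat -48°.
Subsquare q=16, o=14: +16·0.0833333° lon, +14·0.0416667° lat → SW at lon -84.6667°, lat -47.4167°.
Cell spans 0.0833333° lon × 0.0416667° lat.
south -47.4167, north -47.3750.

-47.4167, -47.3750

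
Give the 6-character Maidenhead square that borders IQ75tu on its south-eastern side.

Longitude subsquare t = 19; +1 → 20 = u.
Latitude subsquare u = 20; −1 → 19 = t.

IQ75ut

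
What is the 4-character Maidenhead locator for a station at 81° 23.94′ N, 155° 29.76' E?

QR71

Shift to the Maidenhead origin (180°W, 90°S): lon 335.50, lat 171.40.
Field: 335.50/20 → 16 → Q, 171.40/10 → 17 → R; chars QR.
Square: 15.50/2 → 7, 1.40/1 → 1; chars 71.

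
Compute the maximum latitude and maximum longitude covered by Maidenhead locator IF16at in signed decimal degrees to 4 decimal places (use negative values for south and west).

Field I=8, F=5: +8·20° lon, +5·10° lat → SW at lon -20°, lat -40°.
Square 1, 6: +1·2° lon, +6·1° lat → SW at lon -18°, lat -34°.
Subsquare a=0, t=19: +0·0.0833333° lon, +19·0.0416667° lat → SW at lon -18°, lat -33.2083°.
Cell spans 0.0833333° lon × 0.0416667° lat. NE corner is SW corner plus one full cell.
latitude -33.1667, longitude -17.9167.

-33.1667, -17.9167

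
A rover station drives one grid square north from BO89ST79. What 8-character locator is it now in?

Latitude extended square 9; +1 → 10, wraps to 0, carry into subsquare.
Latitude subsquare t = 19; +1 → 20 = u.
The longitude characters are unchanged.

BO89su70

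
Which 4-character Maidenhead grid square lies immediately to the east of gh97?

HH07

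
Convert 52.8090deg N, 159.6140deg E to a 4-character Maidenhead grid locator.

QO92

Offset from 180°W / 90°S: lon 339.61°, lat 142.81°.
Field (20°×10°, letters A–R): 339.61/20 → 16 → Q, 142.81/10 → 14 → O; chars QO.
Square (2°×1°, digits 0–9): 19.61/2 → 9, 2.81/1 → 2; chars 92.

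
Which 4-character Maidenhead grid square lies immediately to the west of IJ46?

IJ36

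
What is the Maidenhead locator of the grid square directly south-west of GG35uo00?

GG35tn99

Longitude extended square 0; −1 → -1, wraps to 9, carry into subsquare.
Longitude subsquare u = 20; −1 → 19 = t.
Latitude extended square 0; −1 → -1, wraps to 9, carry into subsquare.
Latitude subsquare o = 14; −1 → 13 = n.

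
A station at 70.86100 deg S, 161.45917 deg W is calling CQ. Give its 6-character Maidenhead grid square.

AB99gd

Shift to the Maidenhead origin (180°W, 90°S): lon 18.5408, lat 19.1390.
Field: lon ⌊18.5408/20⌋ = 0 → A; lat ⌊19.1390/10⌋ = 1 → B.
Square: lon ⌊18.5408/2⌋ = 9; lat ⌊9.1390/1⌋ = 9.
Subsquare: lon ⌊0.5408/0.0833333⌋ = 6 → g; lat ⌊0.1390/0.0416667⌋ = 3 → d.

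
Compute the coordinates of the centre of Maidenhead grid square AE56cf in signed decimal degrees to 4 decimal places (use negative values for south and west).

Field A=0, E=4: +0·20° lon, +4·10° lat → SW at lon -180°, lat -50°.
Square 5, 6: +5·2° lon, +6·1° lat → SW at lon -170°, lat -44°.
Subsquare c=2, f=5: +2·0.0833333° lon, +5·0.0416667° lat → SW at lon -169.833°, lat -43.7917°.
Cell spans 0.0833333° lon × 0.0416667° lat. Centre is SW corner plus half of each.
latitude -43.7708, longitude -169.7917.

-43.7708, -169.7917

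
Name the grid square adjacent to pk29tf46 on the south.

PK29tf45

Latitude extended square 6; −1 → 5.
The longitude characters are unchanged.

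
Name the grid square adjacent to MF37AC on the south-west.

Longitude subsquare a = 0; −1 → -1, wraps to 23 = x, carry into square.
Longitude square 3; −1 → 2.
Latitude subsquare c = 2; −1 → 1 = b.

MF27xb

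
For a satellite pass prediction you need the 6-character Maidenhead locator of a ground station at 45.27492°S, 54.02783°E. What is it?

LE74ar

Offset from 180°W / 90°S: lon 234.0278°, lat 44.7251°.
Field: 234.0278/20 → 11 → L, 44.7251/10 → 4 → E; chars LE.
Square: 14.0278/2 → 7, 4.7251/1 → 4; chars 74.
Subsquare: 0.0278/0.0833333 → 0 → a, 0.7251/0.0416667 → 17 → r; chars ar.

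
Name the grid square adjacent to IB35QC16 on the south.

Latitude extended square 6; −1 → 5.
The longitude characters are unchanged.

IB35qc15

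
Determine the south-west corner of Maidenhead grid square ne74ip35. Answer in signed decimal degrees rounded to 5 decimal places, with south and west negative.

Field N=13, E=4: +13·20° lon, +4·10° lat → SW at lon 80°, lat -50°.
Square 7, 4: +7·2° lon, +4·1° lat → SW at lon 94°, lat -46°.
Subsquare i=8, p=15: +8·0.0833333° lon, +15·0.0416667° lat → SW at lon 94.6667°, lat -45.375°.
Extended square 3, 5: +3·0.00833333° lon, +5·0.00416667° lat → SW at lon 94.6917°, lat -45.3542°.
latitude -45.35417, longitude 94.69167.

-45.35417, 94.69167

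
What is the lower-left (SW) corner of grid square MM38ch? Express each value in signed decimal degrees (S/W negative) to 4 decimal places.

Field M=12, M=12: +12·20° lon, +12·10° lat → SW at lon 60°, lat 30°.
Square 3, 8: +3·2° lon, +8·1° lat → SW at lon 66°, lat 38°.
Subsquare c=2, h=7: +2·0.0833333° lon, +7·0.0416667° lat → SW at lon 66.1667°, lat 38.2917°.
latitude 38.2917, longitude 66.1667.

38.2917, 66.1667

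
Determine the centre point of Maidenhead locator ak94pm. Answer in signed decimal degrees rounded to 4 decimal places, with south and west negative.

14.5208, -160.7083

Field A=0, K=10: +0·20° lon, +10·10° lat → SW at lon -180°, lat 10°.
Square 9, 4: +9·2° lon, +4·1° lat → SW at lon -162°, lat 14°.
Subsquare p=15, m=12: +15·0.0833333° lon, +12·0.0416667° lat → SW at lon -160.75°, lat 14.5°.
Cell spans 0.0833333° lon × 0.0416667° lat. Centre is SW corner plus half of each.
latitude 14.5208, longitude -160.7083.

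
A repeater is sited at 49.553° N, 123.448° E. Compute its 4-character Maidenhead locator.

PN19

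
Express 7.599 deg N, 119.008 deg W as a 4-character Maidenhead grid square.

Offset from 180°W / 90°S: lon 60.99°, lat 97.60°.
Field: 60.99/20 → 3 → D, 97.60/10 → 9 → J; chars DJ.
Square: 0.99/2 → 0, 7.60/1 → 7; chars 07.

DJ07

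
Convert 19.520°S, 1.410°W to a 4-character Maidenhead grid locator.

Offset from 180°W / 90°S: lon 178.59°, lat 70.48°.
Field: 178.59/20 → 8 → I, 70.48/10 → 7 → H; chars IH.
Square: 18.59/2 → 9, 0.48/1 → 0; chars 90.

IH90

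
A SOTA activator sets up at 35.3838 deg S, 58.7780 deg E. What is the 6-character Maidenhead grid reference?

LF94jo

Shift to the Maidenhead origin (180°W, 90°S): lon 238.7780, lat 54.6162.
Field (20°×10°, letters A–R): 238.7780/20 → 11 → L, 54.6162/10 → 5 → F; chars LF.
Square (2°×1°, digits 0–9): 18.7780/2 → 9, 4.6162/1 → 4; chars 94.
Subsquare (5′×2.5′, letters a–x): 0.7780/0.0833333 → 9 → j, 0.6162/0.0416667 → 14 → o; chars jo.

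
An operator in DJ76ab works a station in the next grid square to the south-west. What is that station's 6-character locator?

Longitude subsquare a = 0; −1 → -1, wraps to 23 = x, carry into square.
Longitude square 7; −1 → 6.
Latitude subsquare b = 1; −1 → 0 = a.

DJ66xa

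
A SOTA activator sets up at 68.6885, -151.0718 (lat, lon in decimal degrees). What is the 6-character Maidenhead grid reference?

BP48lq

Offset from 180°W / 90°S: lon 28.9282°, lat 158.6885°.
Field: lon ⌊28.9282/20⌋ = 1 → B; lat ⌊158.6885/10⌋ = 15 → P.
Square: lon ⌊8.9282/2⌋ = 4; lat ⌊8.6885/1⌋ = 8.
Subsquare: lon ⌊0.9282/0.0833333⌋ = 11 → l; lat ⌊0.6885/0.0416667⌋ = 16 → q.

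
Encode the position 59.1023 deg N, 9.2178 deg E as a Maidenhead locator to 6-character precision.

Shift to the Maidenhead origin (180°W, 90°S): lon 189.2178, lat 149.1023.
Field: 189.2178/20 → 9 → J, 149.1023/10 → 14 → O; chars JO.
Square: 9.2178/2 → 4, 9.1023/1 → 9; chars 49.
Subsquare: 1.2178/0.0833333 → 14 → o, 0.1023/0.0416667 → 2 → c; chars oc.

JO49oc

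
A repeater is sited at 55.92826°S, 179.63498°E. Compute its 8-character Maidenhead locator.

RD94tb67

Add 180° to longitude and 90° to latitude: 359.63498, 34.07174.
Field: lon ⌊359.63498/20⌋ = 17 → R; lat ⌊34.07174/10⌋ = 3 → D.
Square: lon ⌊19.63498/2⌋ = 9; lat ⌊4.07174/1⌋ = 4.
Subsquare: lon ⌊1.63498/0.0833333⌋ = 19 → t; lat ⌊0.07174/0.0416667⌋ = 1 → b.
Extended square: lon ⌊0.05165/0.00833333⌋ = 6; lat ⌊0.03007/0.00416667⌋ = 7.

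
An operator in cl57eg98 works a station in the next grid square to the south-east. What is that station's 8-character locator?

CL57fg07

Longitude extended square 9; +1 → 10, wraps to 0, carry into subsquare.
Longitude subsquare e = 4; +1 → 5 = f.
Latitude extended square 8; −1 → 7.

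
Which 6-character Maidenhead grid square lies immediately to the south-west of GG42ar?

GG32xq

Longitude subsquare a = 0; −1 → -1, wraps to 23 = x, carry into square.
Longitude square 4; −1 → 3.
Latitude subsquare r = 17; −1 → 16 = q.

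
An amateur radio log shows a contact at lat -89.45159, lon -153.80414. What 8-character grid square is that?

BA30cn31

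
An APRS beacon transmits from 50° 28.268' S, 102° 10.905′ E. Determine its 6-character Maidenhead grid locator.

Add 180° to longitude and 90° to latitude: 282.1817, 39.5289.
Field: 282.1817/20 → 14 → O, 39.5289/10 → 3 → D; chars OD.
Square: 2.1817/2 → 1, 9.5289/1 → 9; chars 19.
Subsquare: 0.1817/0.0833333 → 2 → c, 0.5289/0.0416667 → 12 → m; chars cm.

OD19cm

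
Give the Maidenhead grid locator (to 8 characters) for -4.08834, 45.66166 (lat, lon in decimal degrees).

Add 180° to longitude and 90° to latitude: 225.66166, 85.91166.
Field: 225.66166/20 → 11 → L, 85.91166/10 → 8 → I; chars LI.
Square: 5.66166/2 → 2, 5.91166/1 → 5; chars 25.
Subsquare: 1.66166/0.0833333 → 19 → t, 0.91166/0.0416667 → 21 → v; chars tv.
Extended square: 0.07833/0.00833333 → 9, 0.03666/0.00416667 → 8; chars 98.

LI25tv98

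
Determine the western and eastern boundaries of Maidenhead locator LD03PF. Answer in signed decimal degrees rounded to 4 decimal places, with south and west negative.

41.2500, 41.3333

Field L=11, D=3: +11·20° lon, +3·10° lat → SW at lon 40°, lat -60°.
Square 0, 3: +0·2° lon, +3·1° lat → SW at lon 40°, lat -57°.
Subsquare p=15, f=5: +15·0.0833333° lon, +5·0.0416667° lat → SW at lon 41.25°, lat -56.7917°.
Cell spans 0.0833333° lon × 0.0416667° lat.
west 41.2500, east 41.3333.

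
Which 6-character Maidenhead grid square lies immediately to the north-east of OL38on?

OL38po

Longitude subsquare o = 14; +1 → 15 = p.
Latitude subsquare n = 13; +1 → 14 = o.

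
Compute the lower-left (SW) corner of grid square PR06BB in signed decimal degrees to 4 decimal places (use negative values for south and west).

86.0417, 120.0833

Field P=15, R=17: +15·20° lon, +17·10° lat → SW at lon 120°, lat 80°.
Square 0, 6: +0·2° lon, +6·1° lat → SW at lon 120°, lat 86°.
Subsquare b=1, b=1: +1·0.0833333° lon, +1·0.0416667° lat → SW at lon 120.083°, lat 86.0417°.
latitude 86.0417, longitude 120.0833.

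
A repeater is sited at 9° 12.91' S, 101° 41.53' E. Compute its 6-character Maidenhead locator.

OI00us

Offset from 180°W / 90°S: lon 281.6922°, lat 80.7848°.
Field (20°×10°, letters A–R): 281.6922/20 → 14 → O, 80.7848/10 → 8 → I; chars OI.
Square (2°×1°, digits 0–9): 1.6922/2 → 0, 0.7848/1 → 0; chars 00.
Subsquare (5′×2.5′, letters a–x): 1.6922/0.0833333 → 20 → u, 0.7848/0.0416667 → 18 → s; chars us.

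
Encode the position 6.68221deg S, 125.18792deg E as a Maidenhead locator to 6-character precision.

Shift to the Maidenhead origin (180°W, 90°S): lon 305.1879, lat 83.3178.
Field: lon ⌊305.1879/20⌋ = 15 → P; lat ⌊83.3178/10⌋ = 8 → I.
Square: lon ⌊5.1879/2⌋ = 2; lat ⌊3.3178/1⌋ = 3.
Subsquare: lon ⌊1.1879/0.0833333⌋ = 14 → o; lat ⌊0.3178/0.0416667⌋ = 7 → h.

PI23oh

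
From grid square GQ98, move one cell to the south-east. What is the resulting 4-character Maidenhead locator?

Longitude square 9; +1 → 10, wraps to 0, carry into field.
Longitude field G = 6; +1 → 7 = H.
Latitude square 8; −1 → 7.

HQ07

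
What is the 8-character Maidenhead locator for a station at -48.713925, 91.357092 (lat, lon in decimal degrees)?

Offset from 180°W / 90°S: lon 271.35709°, lat 41.28607°.
Field: 271.35709/20 → 13 → N, 41.28607/10 → 4 → E; chars NE.
Square: 11.35709/2 → 5, 1.28607/1 → 1; chars 51.
Subsquare: 1.35709/0.0833333 → 16 → q, 0.28607/0.0416667 → 6 → g; chars qg.
Extended square: 0.02376/0.00833333 → 2, 0.03607/0.00416667 → 8; chars 28.

NE51qg28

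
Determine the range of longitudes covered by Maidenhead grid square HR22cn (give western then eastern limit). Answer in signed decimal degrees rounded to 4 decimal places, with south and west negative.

Field H=7, R=17: +7·20° lon, +17·10° lat → SW at lon -40°, lat 80°.
Square 2, 2: +2·2° lon, +2·1° lat → SW at lon -36°, lat 82°.
Subsquare c=2, n=13: +2·0.0833333° lon, +13·0.0416667° lat → SW at lon -35.8333°, lat 82.5417°.
Cell spans 0.0833333° lon × 0.0416667° lat.
west -35.8333, east -35.7500.

-35.8333, -35.7500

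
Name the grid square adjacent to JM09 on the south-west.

IM98

Longitude square 0; −1 → -1, wraps to 9, carry into field.
Longitude field J = 9; −1 → 8 = I.
Latitude square 9; −1 → 8.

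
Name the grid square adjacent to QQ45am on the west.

Longitude subsquare a = 0; −1 → -1, wraps to 23 = x, carry into square.
Longitude square 4; −1 → 3.
The latitude characters are unchanged.

QQ35xm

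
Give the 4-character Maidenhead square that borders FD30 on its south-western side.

Longitude square 3; −1 → 2.
Latitude square 0; −1 → -1, wraps to 9, carry into field.
Latitude field D = 3; −1 → 2 = C.

FC29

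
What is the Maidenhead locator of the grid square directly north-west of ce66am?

CE56xn

Longitude subsquare a = 0; −1 → -1, wraps to 23 = x, carry into square.
Longitude square 6; −1 → 5.
Latitude subsquare m = 12; +1 → 13 = n.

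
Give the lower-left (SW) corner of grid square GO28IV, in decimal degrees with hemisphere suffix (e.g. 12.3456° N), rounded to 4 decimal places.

Field G=6, O=14: +6·20° lon, +14·10° lat → SW at lon -60°, lat 50°.
Square 2, 8: +2·2° lon, +8·1° lat → SW at lon -56°, lat 58°.
Subsquare i=8, v=21: +8·0.0833333° lon, +21·0.0416667° lat → SW at lon -55.3333°, lat 58.875°.
latitude 58.8750° N, longitude 55.3333° W.

58.8750° N, 55.3333° W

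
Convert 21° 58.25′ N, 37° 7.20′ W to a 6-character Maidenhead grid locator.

Offset from 180°W / 90°S: lon 142.8800°, lat 111.9708°.
Field: 142.8800/20 → 7 → H, 111.9708/10 → 11 → L; chars HL.
Square: 2.8800/2 → 1, 1.9708/1 → 1; chars 11.
Subsquare: 0.8800/0.0833333 → 10 → k, 0.9708/0.0416667 → 23 → x; chars kx.

HL11kx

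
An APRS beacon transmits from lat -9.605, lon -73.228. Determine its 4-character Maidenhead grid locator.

FI30

Offset from 180°W / 90°S: lon 106.77°, lat 80.39°.
Field: lon ⌊106.77/20⌋ = 5 → F; lat ⌊80.39/10⌋ = 8 → I.
Square: lon ⌊6.77/2⌋ = 3; lat ⌊0.39/1⌋ = 0.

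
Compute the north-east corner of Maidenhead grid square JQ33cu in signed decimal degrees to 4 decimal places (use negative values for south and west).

Field J=9, Q=16: +9·20° lon, +16·10° lat → SW at lon 0°, lat 70°.
Square 3, 3: +3·2° lon, +3·1° lat → SW at lon 6°, lat 73°.
Subsquare c=2, u=20: +2·0.0833333° lon, +20·0.0416667° lat → SW at lon 6.16667°, lat 73.8333°.
Cell spans 0.0833333° lon × 0.0416667° lat. NE corner is SW corner plus one full cell.
latitude 73.8750, longitude 6.2500.

73.8750, 6.2500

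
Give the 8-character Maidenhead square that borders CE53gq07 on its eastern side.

Longitude extended square 0; +1 → 1.
The latitude characters are unchanged.

CE53gq17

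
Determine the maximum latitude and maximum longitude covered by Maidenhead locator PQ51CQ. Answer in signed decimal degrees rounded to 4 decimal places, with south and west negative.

71.7083, 130.2500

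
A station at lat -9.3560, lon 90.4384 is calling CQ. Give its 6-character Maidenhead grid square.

NI50fp

Add 180° to longitude and 90° to latitude: 270.4384, 80.6440.
Field: lon ⌊270.4384/20⌋ = 13 → N; lat ⌊80.6440/10⌋ = 8 → I.
Square: lon ⌊10.4384/2⌋ = 5; lat ⌊0.6440/1⌋ = 0.
Subsquare: lon ⌊0.4384/0.0833333⌋ = 5 → f; lat ⌊0.6440/0.0416667⌋ = 15 → p.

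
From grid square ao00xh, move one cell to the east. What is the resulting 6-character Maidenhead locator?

AO10ah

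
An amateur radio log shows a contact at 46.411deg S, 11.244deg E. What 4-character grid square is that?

Add 180° to longitude and 90° to latitude: 191.24, 43.59.
Field (20°×10°, letters A–R): lon ⌊191.24/20⌋ = 9 → J; lat ⌊43.59/10⌋ = 4 → E.
Square (2°×1°, digits 0–9): lon ⌊11.24/2⌋ = 5; lat ⌊3.59/1⌋ = 3.

JE53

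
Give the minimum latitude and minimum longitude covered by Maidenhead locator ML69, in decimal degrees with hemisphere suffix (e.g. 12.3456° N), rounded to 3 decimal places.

29.000° N, 72.000° E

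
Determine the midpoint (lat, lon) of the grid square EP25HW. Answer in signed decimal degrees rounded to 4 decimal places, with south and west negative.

Field E=4, P=15: +4·20° lon, +15·10° lat → SW at lon -100°, lat 60°.
Square 2, 5: +2·2° lon, +5·1° lat → SW at lon -96°, lat 65°.
Subsquare h=7, w=22: +7·0.0833333° lon, +22·0.0416667° lat → SW at lon -95.4167°, lat 65.9167°.
Cell spans 0.0833333° lon × 0.0416667° lat. Centre is SW corner plus half of each.
latitude 65.9375, longitude -95.3750.

65.9375, -95.3750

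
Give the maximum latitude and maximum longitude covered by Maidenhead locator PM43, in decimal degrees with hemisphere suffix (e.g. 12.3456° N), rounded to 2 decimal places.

34.00° N, 130.00° E

Field P=15, M=12: +15·20° lon, +12·10° lat → SW at lon 120°, lat 30°.
Square 4, 3: +4·2° lon, +3·1° lat → SW at lon 128°, lat 33°.
Cell spans 2° lon × 1° lat. NE corner is SW corner plus one full cell.
latitude 34.00° N, longitude 130.00° E.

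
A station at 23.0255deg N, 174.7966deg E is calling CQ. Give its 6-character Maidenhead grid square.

Offset from 180°W / 90°S: lon 354.7966°, lat 113.0255°.
Field: 354.7966/20 → 17 → R, 113.0255/10 → 11 → L; chars RL.
Square: 14.7966/2 → 7, 3.0255/1 → 3; chars 73.
Subsquare: 0.7966/0.0833333 → 9 → j, 0.0255/0.0416667 → 0 → a; chars ja.

RL73ja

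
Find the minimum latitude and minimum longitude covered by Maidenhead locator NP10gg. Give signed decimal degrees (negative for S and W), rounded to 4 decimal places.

60.2500, 82.5000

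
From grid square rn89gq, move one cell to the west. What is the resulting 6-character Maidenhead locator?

Longitude subsquare g = 6; −1 → 5 = f.
The latitude characters are unchanged.

RN89fq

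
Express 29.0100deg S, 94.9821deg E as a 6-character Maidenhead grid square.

NG70lx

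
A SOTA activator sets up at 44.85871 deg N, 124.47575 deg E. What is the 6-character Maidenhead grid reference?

Add 180° to longitude and 90° to latitude: 304.4758, 134.8587.
Field: lon ⌊304.4758/20⌋ = 15 → P; lat ⌊134.8587/10⌋ = 13 → N.
Square: lon ⌊4.4758/2⌋ = 2; lat ⌊4.8587/1⌋ = 4.
Subsquare: lon ⌊0.4758/0.0833333⌋ = 5 → f; lat ⌊0.8587/0.0416667⌋ = 20 → u.

PN24fu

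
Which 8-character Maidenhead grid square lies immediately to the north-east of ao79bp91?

Longitude extended square 9; +1 → 10, wraps to 0, carry into subsquare.
Longitude subsquare b = 1; +1 → 2 = c.
Latitude extended square 1; +1 → 2.

AO79cp02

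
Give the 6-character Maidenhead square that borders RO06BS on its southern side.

Latitude subsquare s = 18; −1 → 17 = r.
The longitude characters are unchanged.

RO06br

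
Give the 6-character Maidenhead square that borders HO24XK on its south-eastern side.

Longitude subsquare x = 23; +1 → 24, wraps to 0 = a, carry into square.
Longitude square 2; +1 → 3.
Latitude subsquare k = 10; −1 → 9 = j.

HO34aj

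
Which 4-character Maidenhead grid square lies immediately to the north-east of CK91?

DK02

Longitude square 9; +1 → 10, wraps to 0, carry into field.
Longitude field C = 2; +1 → 3 = D.
Latitude square 1; +1 → 2.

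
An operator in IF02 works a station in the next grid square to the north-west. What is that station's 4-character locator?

HF93

Longitude square 0; −1 → -1, wraps to 9, carry into field.
Longitude field I = 8; −1 → 7 = H.
Latitude square 2; +1 → 3.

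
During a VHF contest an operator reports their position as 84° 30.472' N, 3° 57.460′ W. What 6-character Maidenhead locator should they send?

Offset from 180°W / 90°S: lon 176.0423°, lat 174.5079°.
Field: lon ⌊176.0423/20⌋ = 8 → I; lat ⌊174.5079/10⌋ = 17 → R.
Square: lon ⌊16.0423/2⌋ = 8; lat ⌊4.5079/1⌋ = 4.
Subsquare: lon ⌊0.0423/0.0833333⌋ = 0 → a; lat ⌊0.5079/0.0416667⌋ = 12 → m.

IR84am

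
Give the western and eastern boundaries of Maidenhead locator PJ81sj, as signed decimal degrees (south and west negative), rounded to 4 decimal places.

Field P=15, J=9: +15·20° lon, +9·10° lat → SW at lon 120°, lat 0°.
Square 8, 1: +8·2° lon, +1·1° lat → SW at lon 136°, lat 1°.
Subsquare s=18, j=9: +18·0.0833333° lon, +9·0.0416667° lat → SW at lon 137.5°, lat 1.375°.
Cell spans 0.0833333° lon × 0.0416667° lat.
west 137.5000, east 137.5833.

137.5000, 137.5833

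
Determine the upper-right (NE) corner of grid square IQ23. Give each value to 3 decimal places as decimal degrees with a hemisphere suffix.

74.000° N, 14.000° W

Field I=8, Q=16: +8·20° lon, +16·10° lat → SW at lon -20°, lat 70°.
Square 2, 3: +2·2° lon, +3·1° lat → SW at lon -16°, lat 73°.
Cell spans 2° lon × 1° lat. NE corner is SW corner plus one full cell.
latitude 74.000° N, longitude 14.000° W.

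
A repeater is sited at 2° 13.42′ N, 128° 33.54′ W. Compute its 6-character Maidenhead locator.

CJ52rf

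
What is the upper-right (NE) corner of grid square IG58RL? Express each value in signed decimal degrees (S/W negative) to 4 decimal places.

-21.5000, -8.5000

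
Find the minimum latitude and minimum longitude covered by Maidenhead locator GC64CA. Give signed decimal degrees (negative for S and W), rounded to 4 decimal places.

-66.0000, -47.8333

Field G=6, C=2: +6·20° lon, +2·10° lat → SW at lon -60°, lat -70°.
Square 6, 4: +6·2° lon, +4·1° lat → SW at lon -48°, lat -66°.
Subsquare c=2, a=0: +2·0.0833333° lon, +0·0.0416667° lat → SW at lon -47.8333°, lat -66°.
latitude -66.0000, longitude -47.8333.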